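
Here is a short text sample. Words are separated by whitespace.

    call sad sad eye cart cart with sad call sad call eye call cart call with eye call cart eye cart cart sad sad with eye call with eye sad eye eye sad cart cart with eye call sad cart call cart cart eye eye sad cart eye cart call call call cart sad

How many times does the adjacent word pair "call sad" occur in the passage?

3

Scanning the 53 overlapping bigram windows for "call sad":
  position 1–2: call sad
  position 9–10: call sad
  position 38–39: call sad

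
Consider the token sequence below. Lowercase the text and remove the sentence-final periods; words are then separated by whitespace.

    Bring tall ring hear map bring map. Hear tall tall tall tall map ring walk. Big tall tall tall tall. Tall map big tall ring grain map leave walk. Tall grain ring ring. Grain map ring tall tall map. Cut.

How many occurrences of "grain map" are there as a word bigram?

Scanning the 39 overlapping bigram windows for "grain map":
  position 26–27: grain map
  position 34–35: grain map

2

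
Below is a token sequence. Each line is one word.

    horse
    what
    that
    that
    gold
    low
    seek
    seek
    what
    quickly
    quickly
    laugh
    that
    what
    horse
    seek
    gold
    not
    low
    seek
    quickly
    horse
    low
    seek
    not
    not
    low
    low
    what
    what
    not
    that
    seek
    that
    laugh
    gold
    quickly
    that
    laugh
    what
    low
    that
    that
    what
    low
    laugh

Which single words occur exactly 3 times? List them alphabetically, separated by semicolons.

Unigram counts meeting the condition (exactly 3 times):
  gold: 3
  horse: 3

gold; horse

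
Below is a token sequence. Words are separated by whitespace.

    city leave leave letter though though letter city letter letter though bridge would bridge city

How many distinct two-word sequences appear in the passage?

15 tokens → 14 bigram windows in total.
Repeated bigrams (each contributes count−1 duplicates):
  letter though: 2
1 duplicate windows → 14 − 1 = 13 distinct.

13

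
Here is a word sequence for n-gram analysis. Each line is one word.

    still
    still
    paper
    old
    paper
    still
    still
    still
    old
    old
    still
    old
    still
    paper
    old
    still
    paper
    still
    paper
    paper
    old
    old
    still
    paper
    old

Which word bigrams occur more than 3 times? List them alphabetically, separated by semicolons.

old still; paper old; still paper

Bigram counts meeting the condition (more than 3 times):
  old still: 4
  paper old: 4
  still paper: 5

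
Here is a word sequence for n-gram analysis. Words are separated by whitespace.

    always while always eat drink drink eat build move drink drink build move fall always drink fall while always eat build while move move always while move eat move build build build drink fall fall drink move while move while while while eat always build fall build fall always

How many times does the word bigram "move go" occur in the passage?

0

Scanning the 48 overlapping bigram windows for "move go":
  (none found)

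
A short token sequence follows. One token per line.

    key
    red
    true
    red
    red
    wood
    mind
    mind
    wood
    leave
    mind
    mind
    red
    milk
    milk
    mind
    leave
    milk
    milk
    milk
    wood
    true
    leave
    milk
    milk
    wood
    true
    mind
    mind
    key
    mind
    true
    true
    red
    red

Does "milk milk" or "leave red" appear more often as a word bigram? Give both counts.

"milk milk": 4 occurrences
"leave red": 0 occurrences

"milk milk" (4 vs 0)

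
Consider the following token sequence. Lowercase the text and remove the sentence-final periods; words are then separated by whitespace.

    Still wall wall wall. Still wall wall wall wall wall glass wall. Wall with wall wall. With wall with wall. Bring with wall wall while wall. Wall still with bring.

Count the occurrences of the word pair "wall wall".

Scanning the 29 overlapping bigram windows for "wall wall":
  position 2–3: wall wall
  position 3–4: wall wall
  position 6–7: wall wall
  position 7–8: wall wall
  position 8–9: wall wall
  position 9–10: wall wall
  position 12–13: wall wall
  position 15–16: wall wall
  position 23–24: wall wall
  position 26–27: wall wall

10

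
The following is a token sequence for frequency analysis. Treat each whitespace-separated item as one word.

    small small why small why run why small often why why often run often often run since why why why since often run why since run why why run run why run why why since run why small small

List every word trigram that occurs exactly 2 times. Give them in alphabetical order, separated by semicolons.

run why small; run why why; since run why; why run why; why since run; why why since

Trigram counts meeting the condition (exactly 2 times):
  run why small: 2
  run why why: 2
  since run why: 2
  why run why: 2
  why since run: 2
  why why since: 2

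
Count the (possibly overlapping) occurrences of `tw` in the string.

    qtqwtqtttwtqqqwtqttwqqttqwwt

Sliding a length-2 window over the 28 characters (27 positions):
  position 9–10: tw
  position 19–20: tw

2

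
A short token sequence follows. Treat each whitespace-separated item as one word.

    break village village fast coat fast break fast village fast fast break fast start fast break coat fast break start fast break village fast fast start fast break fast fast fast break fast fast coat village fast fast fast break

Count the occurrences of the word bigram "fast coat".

Scanning the 39 overlapping bigram windows for "fast coat":
  position 4–5: fast coat
  position 34–35: fast coat

2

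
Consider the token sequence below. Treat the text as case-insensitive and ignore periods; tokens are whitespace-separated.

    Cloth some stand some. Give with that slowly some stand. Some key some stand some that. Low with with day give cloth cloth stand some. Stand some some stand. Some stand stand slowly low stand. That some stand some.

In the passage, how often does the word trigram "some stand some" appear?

6

Scanning the 37 overlapping trigram windows for "some stand some":
  position 2–4: some stand some
  position 9–11: some stand some
  position 13–15: some stand some
  position 25–27: some stand some
  position 28–30: some stand some
  position 37–39: some stand some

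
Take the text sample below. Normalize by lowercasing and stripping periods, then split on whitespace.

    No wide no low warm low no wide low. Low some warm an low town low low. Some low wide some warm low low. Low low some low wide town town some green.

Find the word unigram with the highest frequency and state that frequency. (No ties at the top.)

Unigram frequencies (highest first):
  low: 13
  some: 5
  wide: 4
  no: 3
  warm: 3
  town: 3
  … (2 more, each ≤ 1)

"low", 13 times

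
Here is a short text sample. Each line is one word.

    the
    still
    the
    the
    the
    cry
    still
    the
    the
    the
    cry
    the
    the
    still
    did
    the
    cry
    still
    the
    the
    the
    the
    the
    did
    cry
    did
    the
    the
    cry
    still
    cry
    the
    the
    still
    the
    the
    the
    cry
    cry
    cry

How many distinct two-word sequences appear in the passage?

13

40 tokens → 39 bigram windows in total.
Repeated bigrams (each contributes count−1 duplicates):
  the the: 13
  the cry: 5
  still the: 4
  cry still: 3
  the still: 3
  cry cry: 2
  cry the: 2
  did the: 2
26 duplicate windows → 39 − 26 = 13 distinct.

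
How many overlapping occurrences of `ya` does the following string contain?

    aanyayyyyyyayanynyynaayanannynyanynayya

Sliding a length-2 window over the 39 characters (38 positions):
  position 4–5: ya
  position 11–12: ya
  position 13–14: ya
  position 23–24: ya
  position 31–32: ya
  position 38–39: ya

6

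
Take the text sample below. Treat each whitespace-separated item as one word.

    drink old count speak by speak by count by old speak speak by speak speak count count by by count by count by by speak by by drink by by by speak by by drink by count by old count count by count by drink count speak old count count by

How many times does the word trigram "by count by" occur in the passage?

5

Scanning the 49 overlapping trigram windows for "by count by":
  position 7–9: by count by
  position 19–21: by count by
  position 21–23: by count by
  position 36–38: by count by
  position 42–44: by count by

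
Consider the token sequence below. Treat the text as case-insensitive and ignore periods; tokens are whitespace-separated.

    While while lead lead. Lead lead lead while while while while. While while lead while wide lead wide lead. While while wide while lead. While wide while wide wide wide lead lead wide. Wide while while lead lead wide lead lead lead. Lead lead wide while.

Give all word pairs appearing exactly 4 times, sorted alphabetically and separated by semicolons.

Bigram counts meeting the condition (exactly 4 times):
  lead while: 4
  lead wide: 4
  while lead: 4
  while wide: 4
  wide lead: 4
  wide while: 4

lead while; lead wide; while lead; while wide; wide lead; wide while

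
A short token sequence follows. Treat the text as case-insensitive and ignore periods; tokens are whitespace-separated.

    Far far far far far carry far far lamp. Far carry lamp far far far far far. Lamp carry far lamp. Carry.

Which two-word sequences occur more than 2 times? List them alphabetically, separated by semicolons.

far far; far lamp

Bigram counts meeting the condition (more than 2 times):
  far far: 9
  far lamp: 3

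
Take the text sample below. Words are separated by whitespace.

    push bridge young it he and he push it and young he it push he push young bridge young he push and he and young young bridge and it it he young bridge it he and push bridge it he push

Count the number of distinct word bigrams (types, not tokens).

24

41 tokens → 40 bigram windows in total.
Repeated bigrams (each contributes count−1 duplicates):
  he push: 4
  it he: 4
  he and: 3
  young bridge: 3
  and he: 2
  and young: 2
  bridge it: 2
  bridge young: 2
  … (2 more repeated)
16 duplicate windows → 40 − 16 = 24 distinct.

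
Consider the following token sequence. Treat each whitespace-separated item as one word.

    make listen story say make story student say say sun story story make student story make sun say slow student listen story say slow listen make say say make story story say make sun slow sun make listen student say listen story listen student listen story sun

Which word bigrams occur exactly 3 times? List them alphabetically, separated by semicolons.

say make; story say

Bigram counts meeting the condition (exactly 3 times):
  say make: 3
  story say: 3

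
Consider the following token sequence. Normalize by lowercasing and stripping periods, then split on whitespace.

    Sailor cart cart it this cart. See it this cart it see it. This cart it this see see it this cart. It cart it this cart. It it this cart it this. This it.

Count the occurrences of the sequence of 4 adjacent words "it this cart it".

Scanning the 32 overlapping 4-gram windows for "it this cart it":
  position 8–11: it this cart it
  position 13–16: it this cart it
  position 20–23: it this cart it
  position 25–28: it this cart it
  position 29–32: it this cart it

5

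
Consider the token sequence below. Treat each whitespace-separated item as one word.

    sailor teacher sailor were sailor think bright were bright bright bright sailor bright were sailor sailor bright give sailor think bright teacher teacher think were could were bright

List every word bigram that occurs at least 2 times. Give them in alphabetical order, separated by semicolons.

Bigram counts meeting the condition (at least 2 times):
  bright bright: 2
  bright were: 2
  sailor bright: 2
  sailor think: 2
  think bright: 2
  were bright: 2
  were sailor: 2

bright bright; bright were; sailor bright; sailor think; think bright; were bright; were sailor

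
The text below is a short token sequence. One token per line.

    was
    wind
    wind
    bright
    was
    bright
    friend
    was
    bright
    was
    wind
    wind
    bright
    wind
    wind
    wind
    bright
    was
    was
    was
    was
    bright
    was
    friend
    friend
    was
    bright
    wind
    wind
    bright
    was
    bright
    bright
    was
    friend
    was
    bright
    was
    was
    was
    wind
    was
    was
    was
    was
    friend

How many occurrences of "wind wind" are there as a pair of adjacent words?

5

Scanning the 45 overlapping bigram windows for "wind wind":
  position 2–3: wind wind
  position 11–12: wind wind
  position 14–15: wind wind
  position 15–16: wind wind
  position 28–29: wind wind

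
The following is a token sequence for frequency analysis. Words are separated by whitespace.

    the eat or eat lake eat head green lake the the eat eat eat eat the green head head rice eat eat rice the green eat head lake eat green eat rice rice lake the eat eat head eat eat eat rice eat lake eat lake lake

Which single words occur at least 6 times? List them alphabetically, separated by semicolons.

Unigram counts meeting the condition (at least 6 times):
  eat: 19
  lake: 7
  the: 6

eat; lake; the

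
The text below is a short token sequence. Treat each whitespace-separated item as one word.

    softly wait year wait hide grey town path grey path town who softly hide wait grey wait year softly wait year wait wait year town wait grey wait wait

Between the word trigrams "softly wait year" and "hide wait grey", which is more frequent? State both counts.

"softly wait year" (2 vs 1)

"softly wait year": 2 occurrences
"hide wait grey": 1 occurrence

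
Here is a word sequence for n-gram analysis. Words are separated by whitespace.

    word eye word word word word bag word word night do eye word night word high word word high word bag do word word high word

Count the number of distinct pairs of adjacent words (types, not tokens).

13

26 tokens → 25 bigram windows in total.
Repeated bigrams (each contributes count−1 duplicates):
  word word: 6
  high word: 3
  word high: 3
  eye word: 2
  word bag: 2
  word night: 2
12 duplicate windows → 25 − 12 = 13 distinct.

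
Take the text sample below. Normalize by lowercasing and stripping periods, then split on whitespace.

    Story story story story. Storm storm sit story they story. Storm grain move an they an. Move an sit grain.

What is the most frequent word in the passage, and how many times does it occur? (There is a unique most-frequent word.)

Unigram frequencies (highest first):
  story: 6
  storm: 3
  an: 3
  sit: 2
  they: 2
  grain: 2
  … (1 more, each ≤ 2)

"story", 6 times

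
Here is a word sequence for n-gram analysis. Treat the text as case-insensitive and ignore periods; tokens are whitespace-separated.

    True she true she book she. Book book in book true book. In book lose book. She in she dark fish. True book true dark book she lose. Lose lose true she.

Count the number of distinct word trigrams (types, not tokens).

32 tokens → 30 trigram windows in total.
Repeated trigrams (each contributes count−1 duplicates):
  book in book: 2
1 duplicate windows → 30 − 1 = 29 distinct.

29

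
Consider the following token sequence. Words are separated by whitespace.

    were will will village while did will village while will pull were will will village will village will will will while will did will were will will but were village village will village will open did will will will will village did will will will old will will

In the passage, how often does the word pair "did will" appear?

Scanning the 47 overlapping bigram windows for "did will":
  position 6–7: did will
  position 23–24: did will
  position 36–37: did will
  position 42–43: did will

4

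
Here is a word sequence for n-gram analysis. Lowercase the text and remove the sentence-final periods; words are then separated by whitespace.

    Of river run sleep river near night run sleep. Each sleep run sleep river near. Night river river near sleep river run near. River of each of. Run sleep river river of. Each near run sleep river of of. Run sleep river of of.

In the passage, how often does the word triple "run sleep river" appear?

Scanning the 42 overlapping trigram windows for "run sleep river":
  position 3–5: run sleep river
  position 12–14: run sleep river
  position 28–30: run sleep river
  position 35–37: run sleep river
  position 40–42: run sleep river

5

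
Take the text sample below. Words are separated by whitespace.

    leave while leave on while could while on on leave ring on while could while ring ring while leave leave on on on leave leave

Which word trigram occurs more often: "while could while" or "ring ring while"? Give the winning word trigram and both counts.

"while could while": 2 occurrences
"ring ring while": 1 occurrence

"while could while" (2 vs 1)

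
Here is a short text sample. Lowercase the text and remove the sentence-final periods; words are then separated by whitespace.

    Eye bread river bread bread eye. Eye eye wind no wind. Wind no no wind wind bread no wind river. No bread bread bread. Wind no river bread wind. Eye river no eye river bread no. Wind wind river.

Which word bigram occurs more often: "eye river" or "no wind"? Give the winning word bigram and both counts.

"eye river": 2 occurrences
"no wind": 4 occurrences

"no wind" (4 vs 2)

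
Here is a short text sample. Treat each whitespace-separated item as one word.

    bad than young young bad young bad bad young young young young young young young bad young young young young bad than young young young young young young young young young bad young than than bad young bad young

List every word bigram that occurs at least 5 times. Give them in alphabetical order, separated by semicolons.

Bigram counts meeting the condition (at least 5 times):
  bad young: 6
  young bad: 6
  young young: 18

bad young; young bad; young young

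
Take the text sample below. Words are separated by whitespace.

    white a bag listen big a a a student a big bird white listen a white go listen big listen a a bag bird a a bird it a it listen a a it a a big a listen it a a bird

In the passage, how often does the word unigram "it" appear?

4

Scanning the 43 tokens for "it":
  position 28: it
  position 30: it
  position 34: it
  position 40: it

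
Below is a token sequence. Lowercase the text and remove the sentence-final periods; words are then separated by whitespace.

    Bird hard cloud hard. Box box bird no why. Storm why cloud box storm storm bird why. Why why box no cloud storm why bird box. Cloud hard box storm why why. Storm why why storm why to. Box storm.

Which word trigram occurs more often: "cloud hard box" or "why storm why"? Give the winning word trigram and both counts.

"cloud hard box": 2 occurrences
"why storm why": 3 occurrences

"why storm why" (3 vs 2)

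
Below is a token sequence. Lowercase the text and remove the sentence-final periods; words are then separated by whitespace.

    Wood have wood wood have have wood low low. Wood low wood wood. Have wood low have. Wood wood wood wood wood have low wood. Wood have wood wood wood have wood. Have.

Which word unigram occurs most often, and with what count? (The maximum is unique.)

"wood", 19 times

Unigram frequencies (highest first):
  wood: 19
  have: 9
  low: 5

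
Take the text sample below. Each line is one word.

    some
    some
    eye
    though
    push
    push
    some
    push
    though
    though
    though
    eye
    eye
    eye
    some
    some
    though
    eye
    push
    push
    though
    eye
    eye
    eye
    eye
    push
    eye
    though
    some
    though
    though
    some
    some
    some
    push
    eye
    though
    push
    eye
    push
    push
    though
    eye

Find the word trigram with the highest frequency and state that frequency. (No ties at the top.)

"eye eye eye", 3 times

Trigram frequencies (highest first):
  eye eye eye: 3
  eye though push: 2
  though eye eye: 2
  eye push push: 2
  push push though: 2
  push though eye: 2
  … (27 more, each ≤ 2)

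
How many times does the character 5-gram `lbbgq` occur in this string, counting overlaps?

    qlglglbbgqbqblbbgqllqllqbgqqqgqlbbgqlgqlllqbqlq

3

Sliding a length-5 window over the 47 characters (43 positions):
  position 6–10: lbbgq
  position 14–18: lbbgq
  position 32–36: lbbgq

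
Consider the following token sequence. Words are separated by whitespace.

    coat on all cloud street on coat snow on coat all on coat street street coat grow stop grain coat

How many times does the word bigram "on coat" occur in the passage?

3

Scanning the 19 overlapping bigram windows for "on coat":
  position 6–7: on coat
  position 9–10: on coat
  position 12–13: on coat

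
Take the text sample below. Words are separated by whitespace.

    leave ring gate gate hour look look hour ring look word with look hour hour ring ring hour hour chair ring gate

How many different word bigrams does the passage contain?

17

22 tokens → 21 bigram windows in total.
Repeated bigrams (each contributes count−1 duplicates):
  hour hour: 2
  hour ring: 2
  look hour: 2
  ring gate: 2
4 duplicate windows → 21 − 4 = 17 distinct.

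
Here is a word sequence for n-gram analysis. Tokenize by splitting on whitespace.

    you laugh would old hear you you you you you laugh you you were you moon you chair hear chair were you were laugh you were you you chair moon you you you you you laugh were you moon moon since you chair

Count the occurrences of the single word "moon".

Scanning the 43 tokens for "moon":
  position 16: moon
  position 30: moon
  position 39: moon
  position 40: moon

4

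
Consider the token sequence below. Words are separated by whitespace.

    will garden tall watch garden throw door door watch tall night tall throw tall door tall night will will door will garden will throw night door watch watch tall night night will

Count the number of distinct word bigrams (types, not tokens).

25

32 tokens → 31 bigram windows in total.
Repeated bigrams (each contributes count−1 duplicates):
  tall night: 3
  door watch: 2
  night will: 2
  watch tall: 2
  will garden: 2
6 duplicate windows → 31 − 6 = 25 distinct.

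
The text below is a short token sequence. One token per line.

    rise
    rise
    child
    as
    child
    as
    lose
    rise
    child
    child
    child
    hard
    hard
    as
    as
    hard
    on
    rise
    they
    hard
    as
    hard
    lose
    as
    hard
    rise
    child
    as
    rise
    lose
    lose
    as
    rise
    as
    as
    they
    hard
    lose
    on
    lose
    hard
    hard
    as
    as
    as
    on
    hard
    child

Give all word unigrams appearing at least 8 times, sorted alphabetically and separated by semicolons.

Unigram counts meeting the condition (at least 8 times):
  as: 13
  hard: 10

as; hard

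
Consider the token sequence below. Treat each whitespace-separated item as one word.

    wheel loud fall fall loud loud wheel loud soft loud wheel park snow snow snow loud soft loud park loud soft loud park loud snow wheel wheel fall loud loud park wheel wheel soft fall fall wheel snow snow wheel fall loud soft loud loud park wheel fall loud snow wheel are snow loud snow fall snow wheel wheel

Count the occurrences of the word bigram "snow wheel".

4

Scanning the 58 overlapping bigram windows for "snow wheel":
  position 25–26: snow wheel
  position 39–40: snow wheel
  position 50–51: snow wheel
  position 57–58: snow wheel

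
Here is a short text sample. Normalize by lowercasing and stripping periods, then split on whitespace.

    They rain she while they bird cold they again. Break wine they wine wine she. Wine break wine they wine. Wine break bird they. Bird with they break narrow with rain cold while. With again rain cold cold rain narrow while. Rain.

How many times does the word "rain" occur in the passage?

Scanning the 42 tokens for "rain":
  position 2: rain
  position 31: rain
  position 36: rain
  position 39: rain
  position 42: rain

5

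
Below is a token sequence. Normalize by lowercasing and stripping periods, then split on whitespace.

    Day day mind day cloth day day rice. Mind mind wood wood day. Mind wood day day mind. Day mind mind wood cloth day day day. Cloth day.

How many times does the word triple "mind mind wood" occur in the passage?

2

Scanning the 26 overlapping trigram windows for "mind mind wood":
  position 9–11: mind mind wood
  position 20–22: mind mind wood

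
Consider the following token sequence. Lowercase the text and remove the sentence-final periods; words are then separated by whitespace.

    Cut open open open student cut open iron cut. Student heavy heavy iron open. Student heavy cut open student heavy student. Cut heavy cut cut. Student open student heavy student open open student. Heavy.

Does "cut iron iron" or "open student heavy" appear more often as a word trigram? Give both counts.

"cut iron iron": 0 occurrences
"open student heavy": 4 occurrences

"open student heavy" (4 vs 0)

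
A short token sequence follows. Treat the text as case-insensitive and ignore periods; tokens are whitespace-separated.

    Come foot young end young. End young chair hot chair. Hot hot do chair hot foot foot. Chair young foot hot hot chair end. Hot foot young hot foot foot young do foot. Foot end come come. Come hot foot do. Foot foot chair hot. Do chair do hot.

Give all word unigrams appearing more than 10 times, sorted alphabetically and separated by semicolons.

Unigram counts meeting the condition (more than 10 times):
  foot: 12
  hot: 11

foot; hot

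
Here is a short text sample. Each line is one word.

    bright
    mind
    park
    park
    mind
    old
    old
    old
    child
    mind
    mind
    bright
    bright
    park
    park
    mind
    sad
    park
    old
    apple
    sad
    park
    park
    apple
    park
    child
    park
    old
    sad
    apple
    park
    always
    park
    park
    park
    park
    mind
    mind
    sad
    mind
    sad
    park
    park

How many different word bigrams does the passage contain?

43 tokens → 42 bigram windows in total.
Repeated bigrams (each contributes count−1 duplicates):
  park park: 7
  mind sad: 3
  park mind: 3
  sad park: 3
  apple park: 2
  mind mind: 2
  old old: 2
  park old: 2
16 duplicate windows → 42 − 16 = 26 distinct.

26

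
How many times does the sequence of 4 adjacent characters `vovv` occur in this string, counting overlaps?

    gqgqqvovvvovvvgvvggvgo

2

Sliding a length-4 window over the 22 characters (19 positions):
  position 6–9: vovv
  position 10–13: vovv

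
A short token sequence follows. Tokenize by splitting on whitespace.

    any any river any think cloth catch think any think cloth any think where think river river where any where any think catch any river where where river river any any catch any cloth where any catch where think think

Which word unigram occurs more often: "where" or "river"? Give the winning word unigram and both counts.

"where" (7 vs 6)

"where": 7 occurrences
"river": 6 occurrences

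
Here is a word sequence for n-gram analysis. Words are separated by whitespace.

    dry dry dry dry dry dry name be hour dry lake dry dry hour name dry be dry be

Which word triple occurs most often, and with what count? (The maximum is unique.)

Trigram frequencies (highest first):
  dry dry dry: 4
  dry dry name: 1
  dry name be: 1
  name be hour: 1
  be hour dry: 1
  hour dry lake: 1
  … (8 more, each ≤ 1)

"dry dry dry", 4 times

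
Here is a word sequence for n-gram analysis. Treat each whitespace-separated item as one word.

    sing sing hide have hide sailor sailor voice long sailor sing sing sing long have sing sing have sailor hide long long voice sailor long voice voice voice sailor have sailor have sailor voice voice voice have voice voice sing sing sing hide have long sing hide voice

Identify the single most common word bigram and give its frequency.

Bigram frequencies (highest first):
  sing sing: 6
  voice voice: 5
  sing hide: 3
  have sailor: 3
  hide have: 2
  sailor voice: 2
  … (23 more, each ≤ 2)

"sing sing", 6 times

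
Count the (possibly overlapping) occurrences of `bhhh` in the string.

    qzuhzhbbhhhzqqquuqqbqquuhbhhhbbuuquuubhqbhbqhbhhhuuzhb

Sliding a length-4 window over the 54 characters (51 positions):
  position 8–11: bhhh
  position 26–29: bhhh
  position 46–49: bhhh

3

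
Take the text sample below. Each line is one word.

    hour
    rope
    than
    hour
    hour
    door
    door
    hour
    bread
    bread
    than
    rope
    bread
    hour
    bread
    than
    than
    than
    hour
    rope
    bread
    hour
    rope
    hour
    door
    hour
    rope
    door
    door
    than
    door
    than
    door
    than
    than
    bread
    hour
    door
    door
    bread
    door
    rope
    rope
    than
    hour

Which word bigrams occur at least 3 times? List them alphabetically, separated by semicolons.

bread hour; door door; door than; hour door; hour rope; than hour; than than

Bigram counts meeting the condition (at least 3 times):
  bread hour: 3
  door door: 3
  door than: 3
  hour door: 3
  hour rope: 4
  than hour: 3
  than than: 3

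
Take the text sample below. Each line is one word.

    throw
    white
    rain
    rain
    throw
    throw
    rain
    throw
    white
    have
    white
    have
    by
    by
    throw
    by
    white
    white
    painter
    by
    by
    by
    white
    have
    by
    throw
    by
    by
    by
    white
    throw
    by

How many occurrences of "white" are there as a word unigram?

Scanning the 32 tokens for "white":
  position 2: white
  position 9: white
  position 11: white
  position 17: white
  position 18: white
  position 23: white
  position 30: white

7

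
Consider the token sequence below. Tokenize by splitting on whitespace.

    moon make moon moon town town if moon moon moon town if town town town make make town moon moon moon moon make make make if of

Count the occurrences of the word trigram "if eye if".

0

Scanning the 25 overlapping trigram windows for "if eye if":
  (none found)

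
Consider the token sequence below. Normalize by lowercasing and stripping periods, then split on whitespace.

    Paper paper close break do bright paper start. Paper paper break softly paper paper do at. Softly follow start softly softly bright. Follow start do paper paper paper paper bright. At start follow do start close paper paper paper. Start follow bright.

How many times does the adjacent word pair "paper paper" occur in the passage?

Scanning the 41 overlapping bigram windows for "paper paper":
  position 1–2: paper paper
  position 9–10: paper paper
  position 13–14: paper paper
  position 26–27: paper paper
  position 27–28: paper paper
  position 28–29: paper paper
  position 37–38: paper paper
  position 38–39: paper paper

8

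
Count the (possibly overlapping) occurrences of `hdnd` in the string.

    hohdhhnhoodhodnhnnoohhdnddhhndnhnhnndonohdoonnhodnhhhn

1

Sliding a length-4 window over the 54 characters (51 positions):
  position 22–25: hdnd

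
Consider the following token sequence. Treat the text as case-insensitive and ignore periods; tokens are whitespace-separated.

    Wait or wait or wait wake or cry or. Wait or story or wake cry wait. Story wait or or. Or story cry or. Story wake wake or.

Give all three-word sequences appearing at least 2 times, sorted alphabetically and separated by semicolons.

or wait or; wait or wait

Trigram counts meeting the condition (at least 2 times):
  or wait or: 2
  wait or wait: 2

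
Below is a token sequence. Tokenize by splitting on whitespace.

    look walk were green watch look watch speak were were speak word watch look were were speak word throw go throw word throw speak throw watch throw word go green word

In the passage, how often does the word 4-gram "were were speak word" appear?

2

Scanning the 28 overlapping 4-gram windows for "were were speak word":
  position 9–12: were were speak word
  position 15–18: were were speak word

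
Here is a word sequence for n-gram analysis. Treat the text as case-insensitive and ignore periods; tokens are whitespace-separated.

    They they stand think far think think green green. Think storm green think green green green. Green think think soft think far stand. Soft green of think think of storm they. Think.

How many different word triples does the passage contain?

27

32 tokens → 30 trigram windows in total.
Repeated trigrams (each contributes count−1 duplicates):
  green green green: 2
  green green think: 2
  think green green: 2
3 duplicate windows → 30 − 3 = 27 distinct.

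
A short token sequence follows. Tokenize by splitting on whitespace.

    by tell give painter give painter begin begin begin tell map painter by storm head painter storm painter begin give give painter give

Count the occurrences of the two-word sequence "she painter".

0

Scanning the 22 overlapping bigram windows for "she painter":
  (none found)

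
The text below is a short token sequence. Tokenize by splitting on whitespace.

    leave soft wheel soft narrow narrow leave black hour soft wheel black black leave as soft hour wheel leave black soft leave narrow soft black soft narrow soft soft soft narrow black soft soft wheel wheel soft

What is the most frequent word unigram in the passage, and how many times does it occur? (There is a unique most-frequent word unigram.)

"soft", 13 times

Unigram frequencies (highest first):
  soft: 13
  black: 6
  leave: 5
  wheel: 5
  narrow: 5
  hour: 2
  … (1 more, each ≤ 1)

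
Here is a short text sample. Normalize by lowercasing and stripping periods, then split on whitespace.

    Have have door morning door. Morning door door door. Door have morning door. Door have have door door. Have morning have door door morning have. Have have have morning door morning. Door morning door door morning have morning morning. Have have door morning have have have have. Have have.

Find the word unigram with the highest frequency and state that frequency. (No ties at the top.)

Unigram frequencies (highest first):
  have: 20
  door: 17
  morning: 12

"have", 20 times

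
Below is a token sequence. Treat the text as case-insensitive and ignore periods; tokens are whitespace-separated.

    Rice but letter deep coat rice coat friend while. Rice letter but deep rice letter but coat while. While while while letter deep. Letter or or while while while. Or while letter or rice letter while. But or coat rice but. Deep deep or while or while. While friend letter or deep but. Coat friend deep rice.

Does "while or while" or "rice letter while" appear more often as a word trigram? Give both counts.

"while or while": 2 occurrences
"rice letter while": 1 occurrence

"while or while" (2 vs 1)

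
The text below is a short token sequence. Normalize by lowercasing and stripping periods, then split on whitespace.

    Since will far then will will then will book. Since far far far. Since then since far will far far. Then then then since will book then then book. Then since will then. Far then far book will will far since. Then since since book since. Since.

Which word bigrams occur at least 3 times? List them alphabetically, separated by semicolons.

far far; far then; since will; then since; then then; will far

Bigram counts meeting the condition (at least 3 times):
  far far: 3
  far then: 3
  since will: 3
  then since: 4
  then then: 3
  will far: 3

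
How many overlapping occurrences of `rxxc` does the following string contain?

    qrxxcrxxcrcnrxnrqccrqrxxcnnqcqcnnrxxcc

Sliding a length-4 window over the 38 characters (35 positions):
  position 2–5: rxxc
  position 6–9: rxxc
  position 22–25: rxxc
  position 34–37: rxxc

4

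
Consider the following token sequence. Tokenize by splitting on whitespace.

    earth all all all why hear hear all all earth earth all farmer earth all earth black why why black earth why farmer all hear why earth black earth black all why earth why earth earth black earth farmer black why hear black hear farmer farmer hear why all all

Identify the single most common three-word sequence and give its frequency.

"earth black earth", 2 times

Trigram frequencies (highest first):
  earth black earth: 2
  earth all all: 1
  all all all: 1
  all all why: 1
  all why hear: 1
  why hear hear: 1
  … (41 more, each ≤ 1)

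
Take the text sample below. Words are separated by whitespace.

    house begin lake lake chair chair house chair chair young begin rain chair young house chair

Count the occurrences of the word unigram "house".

Scanning the 16 tokens for "house":
  position 1: house
  position 7: house
  position 15: house

3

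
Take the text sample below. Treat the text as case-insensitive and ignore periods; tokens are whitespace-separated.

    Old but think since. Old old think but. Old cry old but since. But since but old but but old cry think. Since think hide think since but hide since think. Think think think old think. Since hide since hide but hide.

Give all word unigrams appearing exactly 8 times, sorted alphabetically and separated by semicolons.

Unigram counts meeting the condition (exactly 8 times):
  old: 8
  since: 8

old; since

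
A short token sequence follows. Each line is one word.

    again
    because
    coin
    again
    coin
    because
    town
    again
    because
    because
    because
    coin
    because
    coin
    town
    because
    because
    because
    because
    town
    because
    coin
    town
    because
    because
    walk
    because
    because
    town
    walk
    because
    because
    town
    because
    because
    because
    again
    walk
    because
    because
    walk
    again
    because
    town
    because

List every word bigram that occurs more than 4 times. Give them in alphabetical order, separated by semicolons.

because because; because town; town because

Bigram counts meeting the condition (more than 4 times):
  because because: 11
  because town: 5
  town because: 5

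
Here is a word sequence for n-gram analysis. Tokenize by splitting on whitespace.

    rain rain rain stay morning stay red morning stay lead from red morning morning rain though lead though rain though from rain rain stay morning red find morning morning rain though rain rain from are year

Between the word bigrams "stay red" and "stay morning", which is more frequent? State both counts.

"stay red": 1 occurrence
"stay morning": 2 occurrences

"stay morning" (2 vs 1)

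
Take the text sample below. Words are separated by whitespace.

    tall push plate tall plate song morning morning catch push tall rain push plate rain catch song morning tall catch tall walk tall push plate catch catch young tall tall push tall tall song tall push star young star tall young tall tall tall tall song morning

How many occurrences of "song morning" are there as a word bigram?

Scanning the 46 overlapping bigram windows for "song morning":
  position 6–7: song morning
  position 17–18: song morning
  position 46–47: song morning

3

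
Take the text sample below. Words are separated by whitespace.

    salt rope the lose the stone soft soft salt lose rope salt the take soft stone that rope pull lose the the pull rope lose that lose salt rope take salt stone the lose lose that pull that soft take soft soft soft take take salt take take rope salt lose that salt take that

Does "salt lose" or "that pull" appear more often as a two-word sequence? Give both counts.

"salt lose": 2 occurrences
"that pull": 1 occurrence

"salt lose" (2 vs 1)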